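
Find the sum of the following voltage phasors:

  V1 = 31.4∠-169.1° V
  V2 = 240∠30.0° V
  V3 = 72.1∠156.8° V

Step 1 — Convert each phasor to rectangular form:
  V1 = 31.4·(cos(-169.1°) + j·sin(-169.1°)) = -30.83 - j5.938 V
  V2 = 240·(cos(30.0°) + j·sin(30.0°)) = 207.8 + j120 V
  V3 = 72.1·(cos(156.8°) + j·sin(156.8°)) = -66.27 + j28.4 V
Step 2 — Sum components: V_total = 110.7 + j142.5 V.
Step 3 — Convert to polar: |V_total| = 180.4 V, ∠V_total = 52.1°.

V_total = 180.4∠52.1° V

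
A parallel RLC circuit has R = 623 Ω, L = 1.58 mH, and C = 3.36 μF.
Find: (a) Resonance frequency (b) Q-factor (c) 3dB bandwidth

Step 1 — Resonance: ω₀ = 1/√(LC) = 1/√(0.00158·3.36e-06) = 1.372e+04 rad/s.
Step 2 — f₀ = ω₀/(2π) = 2184 Hz.
Step 3 — Parallel Q: Q = R/(ω₀L) = 623/(1.372e+04·0.00158) = 28.73.
Step 4 — Bandwidth: Δω = ω₀/Q = 477.7 rad/s; BW = Δω/(2π) = 76.03 Hz.

(a) f₀ = 2184 Hz  (b) Q = 28.73  (c) BW = 76.03 Hz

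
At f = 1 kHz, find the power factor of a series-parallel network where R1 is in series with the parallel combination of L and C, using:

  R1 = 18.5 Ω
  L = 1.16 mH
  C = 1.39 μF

Step 1 — Angular frequency: ω = 2π·f = 2π·1000 = 6283 rad/s.
Step 2 — Component impedances:
  R1: Z = R = 18.5 Ω
  L: Z = jωL = j·6283·0.00116 = 0 + j7.288 Ω
  C: Z = 1/(jωC) = -j/(ω·C) = 0 - j114.5 Ω
Step 3 — Parallel branch: L || C = 1/(1/L + 1/C) = 0 + j7.784 Ω.
Step 4 — Series with R1: Z_total = R1 + (L || C) = 18.5 + j7.784 Ω = 20.07∠22.8° Ω.
Step 5 — Power factor: PF = cos(φ) = Re(Z)/|Z| = 18.5/20.071 = 0.9217.
Step 6 — Type: Im(Z) = 7.784 ⇒ lagging (phase φ = 22.8°).

PF = 0.9217 (lagging, φ = 22.8°)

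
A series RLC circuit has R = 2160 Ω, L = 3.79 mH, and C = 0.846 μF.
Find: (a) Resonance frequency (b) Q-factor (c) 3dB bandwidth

Step 1 — Resonance: ω₀ = 1/√(LC) = 1/√(0.00379·8.46e-07) = 1.766e+04 rad/s.
Step 2 — f₀ = ω₀/(2π) = 2811 Hz.
Step 3 — Series Q: Q = ω₀L/R = 1.766e+04·0.00379/2160 = 0.03099.
Step 4 — Bandwidth: Δω = ω₀/Q = 5.699e+05 rad/s; BW = Δω/(2π) = 9.071e+04 Hz.

(a) f₀ = 2811 Hz  (b) Q = 0.03099  (c) BW = 9.071e+04 Hz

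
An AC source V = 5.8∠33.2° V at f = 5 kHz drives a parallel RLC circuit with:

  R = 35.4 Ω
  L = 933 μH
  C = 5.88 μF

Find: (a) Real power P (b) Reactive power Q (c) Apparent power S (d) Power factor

Step 1 — Angular frequency: ω = 2π·f = 2π·5000 = 3.142e+04 rad/s.
Step 2 — Component impedances:
  R: Z = R = 35.4 Ω
  L: Z = jωL = j·3.142e+04·0.000933 = 0 + j29.31 Ω
  C: Z = 1/(jωC) = -j/(ω·C) = 0 - j5.413 Ω
Step 3 — Parallel combination: 1/Z_total = 1/R + 1/L + 1/C; Z_total = 1.203 - j6.414 Ω = 6.526∠-79.4° Ω.
Step 4 — Source phasor: V = 5.8∠33.2° V = 4.853 + j3.176 V.
Step 5 — Current: I = V / Z = -0.3412 + j0.8207 A = 0.8888∠112.6° A.
Step 6 — Complex power: S = V·I* = 0.9503 - j5.066 VA.
Step 7 — Real power: P = Re(S) = 0.9503 W.
Step 8 — Reactive power: Q = Im(S) = -5.066 VAR.
Step 9 — Apparent power: |S| = 5.155 VA.
Step 10 — Power factor: PF = P/|S| = 0.1843 (leading).

(a) P = 0.9503 W  (b) Q = -5.066 VAR  (c) S = 5.155 VA  (d) PF = 0.1843 (leading)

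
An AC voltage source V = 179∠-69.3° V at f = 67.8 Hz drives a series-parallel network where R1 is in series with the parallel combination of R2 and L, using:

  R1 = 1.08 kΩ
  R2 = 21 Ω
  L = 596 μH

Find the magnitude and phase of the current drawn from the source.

Step 1 — Angular frequency: ω = 2π·f = 2π·67.8 = 426 rad/s.
Step 2 — Component impedances:
  R1: Z = R = 1080 Ω
  R2: Z = R = 21 Ω
  L: Z = jωL = j·426·0.000596 = 0 + j0.2539 Ω
Step 3 — Parallel branch: R2 || L = 1/(1/R2 + 1/L) = 0.003069 + j0.2539 Ω.
Step 4 — Series with R1: Z_total = R1 + (R2 || L) = 1080 + j0.2539 Ω = 1080∠0.0° Ω.
Step 5 — Source phasor: V = 179∠-69.3° V = 63.27 - j167.4 V.
Step 6 — Ohm's law: I = V / Z_total = (63.27 - j167.4) / (1080 + j0.2539) = 0.05855 - j0.1551 A.
Step 7 — Convert to polar: |I| = 0.1657 A, ∠I = -69.3°.

I = 0.1657∠-69.3° A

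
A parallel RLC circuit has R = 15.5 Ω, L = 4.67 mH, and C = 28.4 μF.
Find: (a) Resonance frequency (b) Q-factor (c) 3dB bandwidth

Step 1 — Resonance: ω₀ = 1/√(LC) = 1/√(0.00467·2.84e-05) = 2746 rad/s.
Step 2 — f₀ = ω₀/(2π) = 437 Hz.
Step 3 — Parallel Q: Q = R/(ω₀L) = 15.5/(2746·0.00467) = 1.209.
Step 4 — Bandwidth: Δω = ω₀/Q = 2272 rad/s; BW = Δω/(2π) = 361.6 Hz.

(a) f₀ = 437 Hz  (b) Q = 1.209  (c) BW = 361.6 Hz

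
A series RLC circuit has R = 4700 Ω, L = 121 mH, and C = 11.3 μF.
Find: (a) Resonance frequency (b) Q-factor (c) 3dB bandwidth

Step 1 — Resonance: ω₀ = 1/√(LC) = 1/√(0.121·1.13e-05) = 855.2 rad/s.
Step 2 — f₀ = ω₀/(2π) = 136.1 Hz.
Step 3 — Series Q: Q = ω₀L/R = 855.2·0.121/4700 = 0.02202.
Step 4 — Bandwidth: Δω = ω₀/Q = 3.884e+04 rad/s; BW = Δω/(2π) = 6182 Hz.

(a) f₀ = 136.1 Hz  (b) Q = 0.02202  (c) BW = 6182 Hz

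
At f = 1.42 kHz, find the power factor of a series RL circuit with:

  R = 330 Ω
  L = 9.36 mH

Step 1 — Angular frequency: ω = 2π·f = 2π·1420 = 8922 rad/s.
Step 2 — Component impedances:
  R: Z = R = 330 Ω
  L: Z = jωL = j·8922·0.00936 = 0 + j83.51 Ω
Step 3 — Series combination: Z_total = R + L = 330 + j83.51 Ω = 340.4∠14.2° Ω.
Step 4 — Power factor: PF = cos(φ) = Re(Z)/|Z| = 330/340.4 = 0.9694.
Step 5 — Type: Im(Z) = 83.51 ⇒ lagging (phase φ = 14.2°).

PF = 0.9694 (lagging, φ = 14.2°)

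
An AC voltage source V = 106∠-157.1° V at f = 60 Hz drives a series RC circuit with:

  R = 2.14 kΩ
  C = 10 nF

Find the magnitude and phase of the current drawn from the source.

Step 1 — Angular frequency: ω = 2π·f = 2π·60 = 377 rad/s.
Step 2 — Component impedances:
  R: Z = R = 2140 Ω
  C: Z = 1/(jωC) = -j/(ω·C) = 0 - j2.653e+05 Ω
Step 3 — Series combination: Z_total = R + C = 2140 - j2.653e+05 Ω = 2.653e+05∠-89.5° Ω.
Step 4 — Source phasor: V = 106∠-157.1° V = -97.65 - j41.25 V.
Step 5 — Ohm's law: I = V / Z_total = (-97.65 - j41.25) / (2140 - j2.653e+05) = 0.0001525 - j0.0003693 A.
Step 6 — Convert to polar: |I| = 0.0003996 A, ∠I = -67.6°.

I = 0.0003996∠-67.6° A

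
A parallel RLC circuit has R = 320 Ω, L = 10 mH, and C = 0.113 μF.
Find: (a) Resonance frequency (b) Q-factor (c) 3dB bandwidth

Step 1 — Resonance: ω₀ = 1/√(LC) = 1/√(0.01·1.13e-07) = 2.975e+04 rad/s.
Step 2 — f₀ = ω₀/(2π) = 4735 Hz.
Step 3 — Parallel Q: Q = R/(ω₀L) = 320/(2.975e+04·0.01) = 1.076.
Step 4 — Bandwidth: Δω = ω₀/Q = 2.765e+04 rad/s; BW = Δω/(2π) = 4401 Hz.

(a) f₀ = 4735 Hz  (b) Q = 1.076  (c) BW = 4401 Hz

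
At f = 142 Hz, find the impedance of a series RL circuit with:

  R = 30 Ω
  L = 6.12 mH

Step 1 — Angular frequency: ω = 2π·f = 2π·142 = 892.2 rad/s.
Step 2 — Component impedances:
  R: Z = R = 30 Ω
  L: Z = jωL = j·892.2·0.00612 = 0 + j5.46 Ω
Step 3 — Series combination: Z_total = R + L = 30 + j5.46 Ω = 30.49∠10.3° Ω.

Z = 30 + j5.46 Ω = 30.49∠10.3° Ω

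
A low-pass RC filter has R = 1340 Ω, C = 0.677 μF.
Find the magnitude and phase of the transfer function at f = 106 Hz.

Step 1 — Angular frequency: ω = 2π·106 = 666 rad/s.
Step 2 — Transfer function: H(jω) = 1/(1 + jωRC).
Step 3 — Denominator: 1 + jωRC = 1 + j·666·1340·6.77e-07 = 1 + j0.6042.
Step 4 — H = 0.7326 - j0.4426.
Step 5 — Magnitude: |H| = 0.8559 (-1.4 dB); phase: φ = -31.1°.

|H| = 0.8559 (-1.4 dB), φ = -31.1°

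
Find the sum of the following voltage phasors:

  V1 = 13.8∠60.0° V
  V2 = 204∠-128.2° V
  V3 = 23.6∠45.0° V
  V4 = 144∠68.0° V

Step 1 — Convert each phasor to rectangular form:
  V1 = 13.8·(cos(60.0°) + j·sin(60.0°)) = 6.9 + j11.95 V
  V2 = 204·(cos(-128.2°) + j·sin(-128.2°)) = -126.2 - j160.3 V
  V3 = 23.6·(cos(45.0°) + j·sin(45.0°)) = 16.69 + j16.69 V
  V4 = 144·(cos(68.0°) + j·sin(68.0°)) = 53.94 + j133.5 V
Step 2 — Sum components: V_total = -48.62 + j1.839 V.
Step 3 — Convert to polar: |V_total| = 48.66 V, ∠V_total = 177.8°.

V_total = 48.66∠177.8° V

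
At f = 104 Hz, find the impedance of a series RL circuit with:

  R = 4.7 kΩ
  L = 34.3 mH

Step 1 — Angular frequency: ω = 2π·f = 2π·104 = 653.5 rad/s.
Step 2 — Component impedances:
  R: Z = R = 4700 Ω
  L: Z = jωL = j·653.5·0.0343 = 0 + j22.41 Ω
Step 3 — Series combination: Z_total = R + L = 4700 + j22.41 Ω = 4700∠0.3° Ω.

Z = 4700 + j22.41 Ω = 4700∠0.3° Ω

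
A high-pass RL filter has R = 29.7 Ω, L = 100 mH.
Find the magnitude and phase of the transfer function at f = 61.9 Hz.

Step 1 — Angular frequency: ω = 2π·61.9 = 388.9 rad/s.
Step 2 — Transfer function: H(jω) = jωL/(R + jωL).
Step 3 — Numerator jωL = j·38.89; denominator R + jωL = 29.7 + j38.89.
Step 4 — H = 0.6317 + j0.4824.
Step 5 — Magnitude: |H| = 0.7948 (-2.0 dB); phase: φ = 37.4°.

|H| = 0.7948 (-2.0 dB), φ = 37.4°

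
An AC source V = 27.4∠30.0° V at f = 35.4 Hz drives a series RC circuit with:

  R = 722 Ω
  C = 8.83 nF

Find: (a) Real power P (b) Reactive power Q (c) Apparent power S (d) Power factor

Step 1 — Angular frequency: ω = 2π·f = 2π·35.4 = 222.4 rad/s.
Step 2 — Component impedances:
  R: Z = R = 722 Ω
  C: Z = 1/(jωC) = -j/(ω·C) = 0 - j5.092e+05 Ω
Step 3 — Series combination: Z_total = R + C = 722 - j5.092e+05 Ω = 5.092e+05∠-89.9° Ω.
Step 4 — Source phasor: V = 27.4∠30.0° V = 23.73 + j13.7 V.
Step 5 — Current: I = V / Z = -2.684e-05 + j4.664e-05 A = 5.381e-05∠119.9° A.
Step 6 — Complex power: S = V·I* = 2.091e-06 - j0.001474 VA.
Step 7 — Real power: P = Re(S) = 2.091e-06 W.
Step 8 — Reactive power: Q = Im(S) = -0.001474 VAR.
Step 9 — Apparent power: |S| = 0.001474 VA.
Step 10 — Power factor: PF = P/|S| = 0.001418 (leading).

(a) P = 2.091e-06 W  (b) Q = -0.001474 VAR  (c) S = 0.001474 VA  (d) PF = 0.001418 (leading)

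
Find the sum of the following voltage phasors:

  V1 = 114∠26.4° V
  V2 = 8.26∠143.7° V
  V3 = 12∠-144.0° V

Step 1 — Convert each phasor to rectangular form:
  V1 = 114·(cos(26.4°) + j·sin(26.4°)) = 102.1 + j50.69 V
  V2 = 8.26·(cos(143.7°) + j·sin(143.7°)) = -6.657 + j4.89 V
  V3 = 12·(cos(-144.0°) + j·sin(-144.0°)) = -9.708 - j7.053 V
Step 2 — Sum components: V_total = 85.75 + j48.53 V.
Step 3 — Convert to polar: |V_total| = 98.52 V, ∠V_total = 29.5°.

V_total = 98.52∠29.5° V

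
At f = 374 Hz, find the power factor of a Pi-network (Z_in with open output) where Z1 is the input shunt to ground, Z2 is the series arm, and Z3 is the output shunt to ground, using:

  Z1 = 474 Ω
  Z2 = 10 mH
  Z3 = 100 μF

Step 1 — Angular frequency: ω = 2π·f = 2π·374 = 2350 rad/s.
Step 2 — Component impedances:
  Z1: Z = R = 474 Ω
  Z2: Z = jωL = j·2350·0.01 = 0 + j23.5 Ω
  Z3: Z = 1/(jωC) = -j/(ω·C) = 0 - j4.255 Ω
Step 3 — With open output, the series arm Z2 and the output shunt Z3 appear in series to ground: Z2 + Z3 = 0 + j19.24 Ω.
Step 4 — Parallel with input shunt Z1: Z_in = Z1 || (Z2 + Z3) = 0.78 + j19.21 Ω = 19.23∠87.7° Ω.
Step 5 — Power factor: PF = cos(φ) = Re(Z)/|Z| = 0.78/19.23 = 0.04056.
Step 6 — Type: Im(Z) = 19.21 ⇒ lagging (phase φ = 87.7°).

PF = 0.04056 (lagging, φ = 87.7°)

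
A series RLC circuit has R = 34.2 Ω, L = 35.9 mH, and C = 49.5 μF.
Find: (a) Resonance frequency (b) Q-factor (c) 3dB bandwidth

Step 1 — Resonance condition Im(Z)=0 gives ω₀ = 1/√(LC).
Step 2 — ω₀ = 1/√(0.0359·4.95e-05) = 750.2 rad/s.
Step 3 — f₀ = ω₀/(2π) = 119.4 Hz.
Step 4 — Series Q: Q = ω₀L/R = 750.2·0.0359/34.2 = 0.7874.
Step 5 — 3dB bandwidth: Δω = ω₀/Q = 952.6 rad/s; BW = Δω/(2π) = 151.6 Hz.

(a) f₀ = 119.4 Hz  (b) Q = 0.7874  (c) BW = 151.6 Hz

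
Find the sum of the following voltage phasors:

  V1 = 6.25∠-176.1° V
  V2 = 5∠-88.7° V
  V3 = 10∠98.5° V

Step 1 — Convert each phasor to rectangular form:
  V1 = 6.25·(cos(-176.1°) + j·sin(-176.1°)) = -6.236 - j0.4251 V
  V2 = 5·(cos(-88.7°) + j·sin(-88.7°)) = 0.1134 - j4.999 V
  V3 = 10·(cos(98.5°) + j·sin(98.5°)) = -1.478 + j9.89 V
Step 2 — Sum components: V_total = -7.6 + j4.466 V.
Step 3 — Convert to polar: |V_total| = 8.815 V, ∠V_total = 149.6°.

V_total = 8.815∠149.6° V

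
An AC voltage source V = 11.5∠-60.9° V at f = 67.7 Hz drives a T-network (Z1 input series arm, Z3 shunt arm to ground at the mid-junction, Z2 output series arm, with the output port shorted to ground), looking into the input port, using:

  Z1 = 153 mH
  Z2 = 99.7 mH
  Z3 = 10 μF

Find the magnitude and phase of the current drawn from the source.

Step 1 — Angular frequency: ω = 2π·f = 2π·67.7 = 425.4 rad/s.
Step 2 — Component impedances:
  Z1: Z = jωL = j·425.4·0.153 = 0 + j65.08 Ω
  Z2: Z = jωL = j·425.4·0.0997 = 0 + j42.41 Ω
  Z3: Z = 1/(jωC) = -j/(ω·C) = 0 - j235.1 Ω
Step 3 — With the output port shorted to ground, the output series arm Z2 runs from the junction to ground; the shunt arm Z3 also runs from the junction to ground. They appear in parallel: Z3 || Z2 = 0 + j51.74 Ω.
Step 4 — Series with input arm Z1: Z_in = Z1 + (Z3 || Z2) = 0 + j116.8 Ω = 116.8∠90.0° Ω.
Step 5 — Source phasor: V = 11.5∠-60.9° V = 5.593 - j10.05 V.
Step 6 — Ohm's law: I = V / Z_total = (5.593 - j10.05) / (0 + j116.8) = -0.08601 - j0.04787 A.
Step 7 — Convert to polar: |I| = 0.09844 A, ∠I = -150.9°.

I = 0.09844∠-150.9° A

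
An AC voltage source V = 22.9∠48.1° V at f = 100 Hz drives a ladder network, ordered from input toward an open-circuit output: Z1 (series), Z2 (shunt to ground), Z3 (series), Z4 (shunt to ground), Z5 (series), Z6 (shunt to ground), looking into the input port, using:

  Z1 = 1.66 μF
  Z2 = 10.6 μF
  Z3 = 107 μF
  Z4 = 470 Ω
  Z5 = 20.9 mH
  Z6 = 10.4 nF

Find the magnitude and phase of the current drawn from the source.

Step 1 — Angular frequency: ω = 2π·f = 2π·100 = 628.3 rad/s.
Step 2 — Component impedances:
  Z1: Z = 1/(jωC) = -j/(ω·C) = 0 - j958.8 Ω
  Z2: Z = 1/(jωC) = -j/(ω·C) = 0 - j150.1 Ω
  Z3: Z = 1/(jωC) = -j/(ω·C) = 0 - j14.87 Ω
  Z4: Z = R = 470 Ω
  Z5: Z = jωL = j·628.3·0.0209 = 0 + j13.13 Ω
  Z6: Z = 1/(jωC) = -j/(ω·C) = 0 - j1.53e+05 Ω
Step 3 — Ladder network (open output): work backward from the far end, alternating series and parallel combinations. Z_in = 42.62 - j1094 Ω = 1095∠-87.8° Ω.
Step 4 — Source phasor: V = 22.9∠48.1° V = 15.29 + j17.04 V.
Step 5 — Ohm's law: I = V / Z_total = (15.29 + j17.04) / (42.62 - j1094) = -0.01502 + j0.01457 A.
Step 6 — Convert to polar: |I| = 0.02092 A, ∠I = 135.9°.

I = 0.02092∠135.9° A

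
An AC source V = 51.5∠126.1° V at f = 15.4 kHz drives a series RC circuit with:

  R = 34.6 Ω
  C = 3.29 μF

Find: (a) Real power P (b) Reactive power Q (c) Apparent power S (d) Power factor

Step 1 — Angular frequency: ω = 2π·f = 2π·1.54e+04 = 9.676e+04 rad/s.
Step 2 — Component impedances:
  R: Z = R = 34.6 Ω
  C: Z = 1/(jωC) = -j/(ω·C) = 0 - j3.141 Ω
Step 3 — Series combination: Z_total = R + C = 34.6 - j3.141 Ω = 34.74∠-5.2° Ω.
Step 4 — Source phasor: V = 51.5∠126.1° V = -30.34 + j41.61 V.
Step 5 — Current: I = V / Z = -0.9781 + j1.114 A = 1.482∠131.3° A.
Step 6 — Complex power: S = V·I* = 76.03 - j6.902 VA.
Step 7 — Real power: P = Re(S) = 76.03 W.
Step 8 — Reactive power: Q = Im(S) = -6.902 VAR.
Step 9 — Apparent power: |S| = 76.34 VA.
Step 10 — Power factor: PF = P/|S| = 0.9959 (leading).

(a) P = 76.03 W  (b) Q = -6.902 VAR  (c) S = 76.34 VA  (d) PF = 0.9959 (leading)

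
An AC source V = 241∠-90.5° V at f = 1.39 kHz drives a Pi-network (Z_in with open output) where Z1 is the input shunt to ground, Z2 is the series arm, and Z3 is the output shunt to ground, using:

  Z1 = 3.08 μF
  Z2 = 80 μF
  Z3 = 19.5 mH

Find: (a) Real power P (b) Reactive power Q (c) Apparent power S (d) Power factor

Step 1 — Angular frequency: ω = 2π·f = 2π·1390 = 8734 rad/s.
Step 2 — Component impedances:
  Z1: Z = 1/(jωC) = -j/(ω·C) = 0 - j37.18 Ω
  Z2: Z = 1/(jωC) = -j/(ω·C) = 0 - j1.431 Ω
  Z3: Z = jωL = j·8734·0.0195 = 0 + j170.3 Ω
Step 3 — With open output, the series arm Z2 and the output shunt Z3 appear in series to ground: Z2 + Z3 = 0 + j168.9 Ω.
Step 4 — Parallel with input shunt Z1: Z_in = Z1 || (Z2 + Z3) = 0 - j47.67 Ω = 47.67∠-90.0° Ω.
Step 5 — Source phasor: V = 241∠-90.5° V = -2.103 - j241 V.
Step 6 — Current: I = V / Z = 5.056 - j0.04412 A = 5.056∠-0.5° A.
Step 7 — Complex power: S = V·I* = 0 - j1218 VA.
Step 8 — Real power: P = Re(S) = 0 W.
Step 9 — Reactive power: Q = Im(S) = -1218 VAR.
Step 10 — Apparent power: |S| = 1218 VA.
Step 11 — Power factor: PF = P/|S| = 0 (leading).

(a) P = 0 W  (b) Q = -1218 VAR  (c) S = 1218 VA  (d) PF = 0 (leading)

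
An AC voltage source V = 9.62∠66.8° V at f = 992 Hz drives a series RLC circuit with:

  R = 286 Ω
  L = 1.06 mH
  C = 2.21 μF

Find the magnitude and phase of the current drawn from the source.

Step 1 — Angular frequency: ω = 2π·f = 2π·992 = 6233 rad/s.
Step 2 — Component impedances:
  R: Z = R = 286 Ω
  L: Z = jωL = j·6233·0.00106 = 0 + j6.607 Ω
  C: Z = 1/(jωC) = -j/(ω·C) = 0 - j72.6 Ω
Step 3 — Series combination: Z_total = R + L + C = 286 - j65.99 Ω = 293.5∠-13.0° Ω.
Step 4 — Source phasor: V = 9.62∠66.8° V = 3.79 + j8.842 V.
Step 5 — Ohm's law: I = V / Z_total = (3.79 + j8.842) / (286 - j65.99) = 0.005808 + j0.03226 A.
Step 6 — Convert to polar: |I| = 0.03278 A, ∠I = 79.8°.

I = 0.03278∠79.8° A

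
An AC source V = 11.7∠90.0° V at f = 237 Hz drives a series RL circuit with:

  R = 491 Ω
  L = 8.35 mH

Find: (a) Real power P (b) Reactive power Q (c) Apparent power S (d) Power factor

Step 1 — Angular frequency: ω = 2π·f = 2π·237 = 1489 rad/s.
Step 2 — Component impedances:
  R: Z = R = 491 Ω
  L: Z = jωL = j·1489·0.00835 = 0 + j12.43 Ω
Step 3 — Series combination: Z_total = R + L = 491 + j12.43 Ω = 491.2∠1.5° Ω.
Step 4 — Source phasor: V = 11.7∠90.0° V = 0 + j11.7 V.
Step 5 — Current: I = V / Z = 0.0006031 + j0.02381 A = 0.02382∠88.5° A.
Step 6 — Complex power: S = V·I* = 0.2786 + j0.007056 VA.
Step 7 — Real power: P = Re(S) = 0.2786 W.
Step 8 — Reactive power: Q = Im(S) = 0.007056 VAR.
Step 9 — Apparent power: |S| = 0.2787 VA.
Step 10 — Power factor: PF = P/|S| = 0.9997 (lagging).

(a) P = 0.2786 W  (b) Q = 0.007056 VAR  (c) S = 0.2787 VA  (d) PF = 0.9997 (lagging)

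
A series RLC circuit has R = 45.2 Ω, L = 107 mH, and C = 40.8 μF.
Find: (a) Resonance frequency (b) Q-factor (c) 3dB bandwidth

Step 1 — Resonance: ω₀ = 1/√(LC) = 1/√(0.107·4.08e-05) = 478.6 rad/s.
Step 2 — f₀ = ω₀/(2π) = 76.17 Hz.
Step 3 — Series Q: Q = ω₀L/R = 478.6·0.107/45.2 = 1.133.
Step 4 — Bandwidth: Δω = ω₀/Q = 422.4 rad/s; BW = Δω/(2π) = 67.23 Hz.

(a) f₀ = 76.17 Hz  (b) Q = 1.133  (c) BW = 67.23 Hz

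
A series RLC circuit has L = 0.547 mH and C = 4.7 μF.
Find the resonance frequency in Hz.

Step 1 — Resonance condition Im(Z)=0 gives ω₀ = 1/√(LC).
Step 2 — ω₀ = 1/√(0.000547·4.7e-06) = 1.972e+04 rad/s.
Step 3 — f₀ = ω₀/(2π) = 3139 Hz.

f₀ = 3139 Hz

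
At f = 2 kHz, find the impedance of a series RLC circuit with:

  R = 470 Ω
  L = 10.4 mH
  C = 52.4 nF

Step 1 — Angular frequency: ω = 2π·f = 2π·2000 = 1.257e+04 rad/s.
Step 2 — Component impedances:
  R: Z = R = 470 Ω
  L: Z = jωL = j·1.257e+04·0.0104 = 0 + j130.7 Ω
  C: Z = 1/(jωC) = -j/(ω·C) = 0 - j1519 Ω
Step 3 — Series combination: Z_total = R + L + C = 470 - j1388 Ω = 1465∠-71.3° Ω.

Z = 470 - j1388 Ω = 1465∠-71.3° Ω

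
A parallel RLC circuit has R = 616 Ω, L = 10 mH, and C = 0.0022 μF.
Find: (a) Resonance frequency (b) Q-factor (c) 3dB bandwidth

Step 1 — Resonance: ω₀ = 1/√(LC) = 1/√(0.01·2.2e-09) = 2.132e+05 rad/s.
Step 2 — f₀ = ω₀/(2π) = 3.393e+04 Hz.
Step 3 — Parallel Q: Q = R/(ω₀L) = 616/(2.132e+05·0.01) = 0.2889.
Step 4 — Bandwidth: Δω = ω₀/Q = 7.379e+05 rad/s; BW = Δω/(2π) = 1.174e+05 Hz.

(a) f₀ = 3.393e+04 Hz  (b) Q = 0.2889  (c) BW = 1.174e+05 Hz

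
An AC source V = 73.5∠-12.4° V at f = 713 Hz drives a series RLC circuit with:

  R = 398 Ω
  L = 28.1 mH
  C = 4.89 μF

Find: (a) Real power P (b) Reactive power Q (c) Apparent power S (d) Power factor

Step 1 — Angular frequency: ω = 2π·f = 2π·713 = 4480 rad/s.
Step 2 — Component impedances:
  R: Z = R = 398 Ω
  L: Z = jωL = j·4480·0.0281 = 0 + j125.9 Ω
  C: Z = 1/(jωC) = -j/(ω·C) = 0 - j45.65 Ω
Step 3 — Series combination: Z_total = R + L + C = 398 + j80.24 Ω = 406∠11.4° Ω.
Step 4 — Source phasor: V = 73.5∠-12.4° V = 71.79 - j15.78 V.
Step 5 — Current: I = V / Z = 0.1656 - j0.07305 A = 0.181∠-23.8° A.
Step 6 — Complex power: S = V·I* = 13.04 + j2.63 VA.
Step 7 — Real power: P = Re(S) = 13.04 W.
Step 8 — Reactive power: Q = Im(S) = 2.63 VAR.
Step 9 — Apparent power: |S| = 13.31 VA.
Step 10 — Power factor: PF = P/|S| = 0.9803 (lagging).

(a) P = 13.04 W  (b) Q = 2.63 VAR  (c) S = 13.31 VA  (d) PF = 0.9803 (lagging)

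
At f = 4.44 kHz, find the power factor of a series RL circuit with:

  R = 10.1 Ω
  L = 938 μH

Step 1 — Angular frequency: ω = 2π·f = 2π·4440 = 2.79e+04 rad/s.
Step 2 — Component impedances:
  R: Z = R = 10.1 Ω
  L: Z = jωL = j·2.79e+04·0.000938 = 0 + j26.17 Ω
Step 3 — Series combination: Z_total = R + L = 10.1 + j26.17 Ω = 28.05∠68.9° Ω.
Step 4 — Power factor: PF = cos(φ) = Re(Z)/|Z| = 10.1/28.05 = 0.3601.
Step 5 — Type: Im(Z) = 26.17 ⇒ lagging (phase φ = 68.9°).

PF = 0.3601 (lagging, φ = 68.9°)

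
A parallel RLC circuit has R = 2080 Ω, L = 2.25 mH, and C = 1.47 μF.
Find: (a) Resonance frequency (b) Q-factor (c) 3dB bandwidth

Step 1 — Resonance: ω₀ = 1/√(LC) = 1/√(0.00225·1.47e-06) = 1.739e+04 rad/s.
Step 2 — f₀ = ω₀/(2π) = 2767 Hz.
Step 3 — Parallel Q: Q = R/(ω₀L) = 2080/(1.739e+04·0.00225) = 53.17.
Step 4 — Bandwidth: Δω = ω₀/Q = 327.1 rad/s; BW = Δω/(2π) = 52.05 Hz.

(a) f₀ = 2767 Hz  (b) Q = 53.17  (c) BW = 52.05 Hz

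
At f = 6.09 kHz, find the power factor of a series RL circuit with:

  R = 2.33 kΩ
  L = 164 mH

Step 1 — Angular frequency: ω = 2π·f = 2π·6090 = 3.826e+04 rad/s.
Step 2 — Component impedances:
  R: Z = R = 2330 Ω
  L: Z = jωL = j·3.826e+04·0.164 = 0 + j6275 Ω
Step 3 — Series combination: Z_total = R + L = 2330 + j6275 Ω = 6694∠69.6° Ω.
Step 4 — Power factor: PF = cos(φ) = Re(Z)/|Z| = 2330/6694 = 0.3481.
Step 5 — Type: Im(Z) = 6275 ⇒ lagging (phase φ = 69.6°).

PF = 0.3481 (lagging, φ = 69.6°)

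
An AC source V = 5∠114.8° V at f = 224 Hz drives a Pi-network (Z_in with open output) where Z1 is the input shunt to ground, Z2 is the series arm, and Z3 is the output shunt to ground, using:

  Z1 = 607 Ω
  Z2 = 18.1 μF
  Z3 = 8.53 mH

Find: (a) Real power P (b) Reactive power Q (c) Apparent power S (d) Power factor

Step 1 — Angular frequency: ω = 2π·f = 2π·224 = 1407 rad/s.
Step 2 — Component impedances:
  Z1: Z = R = 607 Ω
  Z2: Z = 1/(jωC) = -j/(ω·C) = 0 - j39.25 Ω
  Z3: Z = jωL = j·1407·0.00853 = 0 + j12.01 Ω
Step 3 — With open output, the series arm Z2 and the output shunt Z3 appear in series to ground: Z2 + Z3 = 0 - j27.25 Ω.
Step 4 — Parallel with input shunt Z1: Z_in = Z1 || (Z2 + Z3) = 1.221 - j27.19 Ω = 27.22∠-87.4° Ω.
Step 5 — Source phasor: V = 5∠114.8° V = -2.097 + j4.539 V.
Step 6 — Current: I = V / Z = -0.17 - j0.06949 A = 0.1837∠-157.8° A.
Step 7 — Complex power: S = V·I* = 0.04119 - j0.9174 VA.
Step 8 — Real power: P = Re(S) = 0.04119 W.
Step 9 — Reactive power: Q = Im(S) = -0.9174 VAR.
Step 10 — Apparent power: |S| = 0.9184 VA.
Step 11 — Power factor: PF = P/|S| = 0.04485 (leading).

(a) P = 0.04119 W  (b) Q = -0.9174 VAR  (c) S = 0.9184 VA  (d) PF = 0.04485 (leading)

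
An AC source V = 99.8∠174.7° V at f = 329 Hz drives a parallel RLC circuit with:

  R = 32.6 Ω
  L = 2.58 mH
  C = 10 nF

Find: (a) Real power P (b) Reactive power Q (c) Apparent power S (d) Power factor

Step 1 — Angular frequency: ω = 2π·f = 2π·329 = 2067 rad/s.
Step 2 — Component impedances:
  R: Z = R = 32.6 Ω
  L: Z = jωL = j·2067·0.00258 = 0 + j5.333 Ω
  C: Z = 1/(jωC) = -j/(ω·C) = 0 - j4.838e+04 Ω
Step 3 — Parallel combination: 1/Z_total = 1/R + 1/L + 1/C; Z_total = 0.85 + j5.195 Ω = 5.264∠80.7° Ω.
Step 4 — Source phasor: V = 99.8∠174.7° V = -99.37 + j9.219 V.
Step 5 — Current: I = V / Z = -1.32 + j18.91 A = 18.96∠94.0° A.
Step 6 — Complex power: S = V·I* = 305.5 + j1867 VA.
Step 7 — Real power: P = Re(S) = 305.5 W.
Step 8 — Reactive power: Q = Im(S) = 1867 VAR.
Step 9 — Apparent power: |S| = 1892 VA.
Step 10 — Power factor: PF = P/|S| = 0.1615 (lagging).

(a) P = 305.5 W  (b) Q = 1867 VAR  (c) S = 1892 VA  (d) PF = 0.1615 (lagging)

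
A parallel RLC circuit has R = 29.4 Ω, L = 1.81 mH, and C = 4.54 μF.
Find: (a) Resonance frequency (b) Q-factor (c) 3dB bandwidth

Step 1 — Resonance: ω₀ = 1/√(LC) = 1/√(0.00181·4.54e-06) = 1.103e+04 rad/s.
Step 2 — f₀ = ω₀/(2π) = 1756 Hz.
Step 3 — Parallel Q: Q = R/(ω₀L) = 29.4/(1.103e+04·0.00181) = 1.472.
Step 4 — Bandwidth: Δω = ω₀/Q = 7492 rad/s; BW = Δω/(2π) = 1192 Hz.

(a) f₀ = 1756 Hz  (b) Q = 1.472  (c) BW = 1192 Hz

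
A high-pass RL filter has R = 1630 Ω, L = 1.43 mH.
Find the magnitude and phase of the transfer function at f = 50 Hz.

Step 1 — Angular frequency: ω = 2π·50 = 314.2 rad/s.
Step 2 — Transfer function: H(jω) = jωL/(R + jωL).
Step 3 — Numerator jωL = j·0.4492; denominator R + jωL = 1630 + j0.4492.
Step 4 — H = 7.596e-08 + j0.0002756.
Step 5 — Magnitude: |H| = 0.0002756 (-71.2 dB); phase: φ = 90.0°.

|H| = 0.0002756 (-71.2 dB), φ = 90.0°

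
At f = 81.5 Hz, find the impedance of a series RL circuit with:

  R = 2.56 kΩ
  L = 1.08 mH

Step 1 — Angular frequency: ω = 2π·f = 2π·81.5 = 512.1 rad/s.
Step 2 — Component impedances:
  R: Z = R = 2560 Ω
  L: Z = jωL = j·512.1·0.00108 = 0 + j0.553 Ω
Step 3 — Series combination: Z_total = R + L = 2560 + j0.553 Ω = 2560∠0.0° Ω.

Z = 2560 + j0.553 Ω = 2560∠0.0° Ω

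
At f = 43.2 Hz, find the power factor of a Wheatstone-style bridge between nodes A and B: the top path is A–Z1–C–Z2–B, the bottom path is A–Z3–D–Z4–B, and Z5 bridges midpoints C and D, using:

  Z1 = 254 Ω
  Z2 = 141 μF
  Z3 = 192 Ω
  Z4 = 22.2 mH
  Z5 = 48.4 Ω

Step 1 — Angular frequency: ω = 2π·f = 2π·43.2 = 271.4 rad/s.
Step 2 — Component impedances:
  Z1: Z = R = 254 Ω
  Z2: Z = 1/(jωC) = -j/(ω·C) = 0 - j26.13 Ω
  Z3: Z = R = 192 Ω
  Z4: Z = jωL = j·271.4·0.0222 = 0 + j6.026 Ω
  Z5: Z = R = 48.4 Ω
Step 3 — Bridge requires nodal analysis (the Z5 bridge couples midpoints C and D, so the two paths cannot be reduced to a simple series/parallel combination). Setting node B to ground and injecting 1 A at node A, the 3-node admittance system at A, C, D solves to V_A = Z_AB = 113.4 - j1.013 Ω = 113.4∠-0.5° Ω.
Step 4 — Power factor: PF = cos(φ) = Re(Z)/|Z| = 113.4/113.4 = 1.
Step 5 — Type: Im(Z) = -1.013 ⇒ leading (phase φ = -0.5°).

PF = 1 (leading, φ = -0.5°)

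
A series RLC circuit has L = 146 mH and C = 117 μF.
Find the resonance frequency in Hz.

Step 1 — Resonance condition Im(Z)=0 gives ω₀ = 1/√(LC).
Step 2 — ω₀ = 1/√(0.146·0.000117) = 242 rad/s.
Step 3 — f₀ = ω₀/(2π) = 38.51 Hz.

f₀ = 38.51 Hz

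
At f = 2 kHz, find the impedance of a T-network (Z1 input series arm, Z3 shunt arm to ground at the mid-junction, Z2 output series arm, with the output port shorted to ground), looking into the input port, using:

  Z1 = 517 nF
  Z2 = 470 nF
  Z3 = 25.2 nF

Step 1 — Angular frequency: ω = 2π·f = 2π·2000 = 1.257e+04 rad/s.
Step 2 — Component impedances:
  Z1: Z = 1/(jωC) = -j/(ω·C) = 0 - j153.9 Ω
  Z2: Z = 1/(jωC) = -j/(ω·C) = 0 - j169.3 Ω
  Z3: Z = 1/(jωC) = -j/(ω·C) = 0 - j3158 Ω
Step 3 — With the output port shorted to ground, the output series arm Z2 runs from the junction to ground; the shunt arm Z3 also runs from the junction to ground. They appear in parallel: Z3 || Z2 = 0 - j160.7 Ω.
Step 4 — Series with input arm Z1: Z_in = Z1 + (Z3 || Z2) = 0 - j314.6 Ω = 314.6∠-90.0° Ω.

Z = 0 - j314.6 Ω = 314.6∠-90.0° Ω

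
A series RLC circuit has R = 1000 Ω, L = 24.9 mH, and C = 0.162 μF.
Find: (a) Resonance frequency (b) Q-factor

Step 1 — Resonance condition Im(Z)=0 gives ω₀ = 1/√(LC).
Step 2 — ω₀ = 1/√(0.0249·1.62e-07) = 1.575e+04 rad/s.
Step 3 — f₀ = ω₀/(2π) = 2506 Hz.
Step 4 — Series Q: Q = ω₀L/R = 1.575e+04·0.0249/1000 = 0.3921.

(a) f₀ = 2506 Hz  (b) Q = 0.3921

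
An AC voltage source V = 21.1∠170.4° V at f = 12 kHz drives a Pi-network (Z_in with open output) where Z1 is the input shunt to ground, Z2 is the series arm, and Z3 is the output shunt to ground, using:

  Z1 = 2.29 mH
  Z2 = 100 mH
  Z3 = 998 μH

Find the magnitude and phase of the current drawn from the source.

Step 1 — Angular frequency: ω = 2π·f = 2π·1.2e+04 = 7.54e+04 rad/s.
Step 2 — Component impedances:
  Z1: Z = jωL = j·7.54e+04·0.00229 = 0 + j172.7 Ω
  Z2: Z = jωL = j·7.54e+04·0.1 = 0 + j7540 Ω
  Z3: Z = jωL = j·7.54e+04·0.000998 = 0 + j75.25 Ω
Step 3 — With open output, the series arm Z2 and the output shunt Z3 appear in series to ground: Z2 + Z3 = 0 + j7615 Ω.
Step 4 — Parallel with input shunt Z1: Z_in = Z1 || (Z2 + Z3) = 0 + j168.8 Ω = 168.8∠90.0° Ω.
Step 5 — Source phasor: V = 21.1∠170.4° V = -20.8 + j3.519 V.
Step 6 — Ohm's law: I = V / Z_total = (-20.8 + j3.519) / (0 + j168.8) = 0.02084 + j0.1232 A.
Step 7 — Convert to polar: |I| = 0.125 A, ∠I = 80.4°.

I = 0.125∠80.4° A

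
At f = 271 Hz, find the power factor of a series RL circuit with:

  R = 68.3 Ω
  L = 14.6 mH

Step 1 — Angular frequency: ω = 2π·f = 2π·271 = 1703 rad/s.
Step 2 — Component impedances:
  R: Z = R = 68.3 Ω
  L: Z = jωL = j·1703·0.0146 = 0 + j24.86 Ω
Step 3 — Series combination: Z_total = R + L = 68.3 + j24.86 Ω = 72.68∠20.0° Ω.
Step 4 — Power factor: PF = cos(φ) = Re(Z)/|Z| = 68.3/72.68 = 0.9397.
Step 5 — Type: Im(Z) = 24.86 ⇒ lagging (phase φ = 20.0°).

PF = 0.9397 (lagging, φ = 20.0°)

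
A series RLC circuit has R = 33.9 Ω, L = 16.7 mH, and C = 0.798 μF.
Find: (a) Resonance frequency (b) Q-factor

Step 1 — Resonance condition Im(Z)=0 gives ω₀ = 1/√(LC).
Step 2 — ω₀ = 1/√(0.0167·7.98e-07) = 8662 rad/s.
Step 3 — f₀ = ω₀/(2π) = 1379 Hz.
Step 4 — Series Q: Q = ω₀L/R = 8662·0.0167/33.9 = 4.267.

(a) f₀ = 1379 Hz  (b) Q = 4.267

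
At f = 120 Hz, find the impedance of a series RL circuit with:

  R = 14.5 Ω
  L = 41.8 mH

Step 1 — Angular frequency: ω = 2π·f = 2π·120 = 754 rad/s.
Step 2 — Component impedances:
  R: Z = R = 14.5 Ω
  L: Z = jωL = j·754·0.0418 = 0 + j31.52 Ω
Step 3 — Series combination: Z_total = R + L = 14.5 + j31.52 Ω = 34.69∠65.3° Ω.

Z = 14.5 + j31.52 Ω = 34.69∠65.3° Ω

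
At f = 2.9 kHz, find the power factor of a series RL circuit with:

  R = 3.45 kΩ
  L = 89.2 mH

Step 1 — Angular frequency: ω = 2π·f = 2π·2900 = 1.822e+04 rad/s.
Step 2 — Component impedances:
  R: Z = R = 3450 Ω
  L: Z = jωL = j·1.822e+04·0.0892 = 0 + j1625 Ω
Step 3 — Series combination: Z_total = R + L = 3450 + j1625 Ω = 3814∠25.2° Ω.
Step 4 — Power factor: PF = cos(φ) = Re(Z)/|Z| = 3450/3814 = 0.9046.
Step 5 — Type: Im(Z) = 1625 ⇒ lagging (phase φ = 25.2°).

PF = 0.9046 (lagging, φ = 25.2°)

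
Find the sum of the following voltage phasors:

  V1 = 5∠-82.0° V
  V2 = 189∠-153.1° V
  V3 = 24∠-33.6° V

Step 1 — Convert each phasor to rectangular form:
  V1 = 5·(cos(-82.0°) + j·sin(-82.0°)) = 0.6959 - j4.951 V
  V2 = 189·(cos(-153.1°) + j·sin(-153.1°)) = -168.5 - j85.51 V
  V3 = 24·(cos(-33.6°) + j·sin(-33.6°)) = 19.99 - j13.28 V
Step 2 — Sum components: V_total = -147.9 - j103.7 V.
Step 3 — Convert to polar: |V_total| = 180.6 V, ∠V_total = -144.9°.

V_total = 180.6∠-144.9° V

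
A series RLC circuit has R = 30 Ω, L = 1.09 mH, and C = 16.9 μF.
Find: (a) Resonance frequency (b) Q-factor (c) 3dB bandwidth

Step 1 — Resonance: ω₀ = 1/√(LC) = 1/√(0.00109·1.69e-05) = 7368 rad/s.
Step 2 — f₀ = ω₀/(2π) = 1173 Hz.
Step 3 — Series Q: Q = ω₀L/R = 7368·0.00109/30 = 0.2677.
Step 4 — Bandwidth: Δω = ω₀/Q = 2.752e+04 rad/s; BW = Δω/(2π) = 4380 Hz.

(a) f₀ = 1173 Hz  (b) Q = 0.2677  (c) BW = 4380 Hz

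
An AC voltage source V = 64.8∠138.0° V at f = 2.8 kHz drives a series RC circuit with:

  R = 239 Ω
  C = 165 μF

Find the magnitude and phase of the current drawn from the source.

Step 1 — Angular frequency: ω = 2π·f = 2π·2800 = 1.759e+04 rad/s.
Step 2 — Component impedances:
  R: Z = R = 239 Ω
  C: Z = 1/(jωC) = -j/(ω·C) = 0 - j0.3445 Ω
Step 3 — Series combination: Z_total = R + C = 239 - j0.3445 Ω = 239∠-0.1° Ω.
Step 4 — Source phasor: V = 64.8∠138.0° V = -48.16 + j43.36 V.
Step 5 — Ohm's law: I = V / Z_total = (-48.16 + j43.36) / (239 - j0.3445) = -0.2017 + j0.1811 A.
Step 6 — Convert to polar: |I| = 0.2711 A, ∠I = 138.1°.

I = 0.2711∠138.1° A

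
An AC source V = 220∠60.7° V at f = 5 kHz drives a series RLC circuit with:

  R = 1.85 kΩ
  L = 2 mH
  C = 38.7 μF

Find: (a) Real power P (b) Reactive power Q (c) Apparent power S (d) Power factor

Step 1 — Angular frequency: ω = 2π·f = 2π·5000 = 3.142e+04 rad/s.
Step 2 — Component impedances:
  R: Z = R = 1850 Ω
  L: Z = jωL = j·3.142e+04·0.002 = 0 + j62.83 Ω
  C: Z = 1/(jωC) = -j/(ω·C) = 0 - j0.8225 Ω
Step 3 — Series combination: Z_total = R + L + C = 1850 + j62.01 Ω = 1851∠1.9° Ω.
Step 4 — Source phasor: V = 220∠60.7° V = 107.7 + j191.9 V.
Step 5 — Current: I = V / Z = 0.0616 + j0.1016 A = 0.1189∠58.8° A.
Step 6 — Complex power: S = V·I* = 26.13 + j0.8759 VA.
Step 7 — Real power: P = Re(S) = 26.13 W.
Step 8 — Reactive power: Q = Im(S) = 0.8759 VAR.
Step 9 — Apparent power: |S| = 26.15 VA.
Step 10 — Power factor: PF = P/|S| = 0.9994 (lagging).

(a) P = 26.13 W  (b) Q = 0.8759 VAR  (c) S = 26.15 VA  (d) PF = 0.9994 (lagging)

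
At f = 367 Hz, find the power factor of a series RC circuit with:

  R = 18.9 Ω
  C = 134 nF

Step 1 — Angular frequency: ω = 2π·f = 2π·367 = 2306 rad/s.
Step 2 — Component impedances:
  R: Z = R = 18.9 Ω
  C: Z = 1/(jωC) = -j/(ω·C) = 0 - j3236 Ω
Step 3 — Series combination: Z_total = R + C = 18.9 - j3236 Ω = 3236∠-89.7° Ω.
Step 4 — Power factor: PF = cos(φ) = Re(Z)/|Z| = 18.9/3236.4 = 0.00584.
Step 5 — Type: Im(Z) = -3236 ⇒ leading (phase φ = -89.7°).

PF = 0.00584 (leading, φ = -89.7°)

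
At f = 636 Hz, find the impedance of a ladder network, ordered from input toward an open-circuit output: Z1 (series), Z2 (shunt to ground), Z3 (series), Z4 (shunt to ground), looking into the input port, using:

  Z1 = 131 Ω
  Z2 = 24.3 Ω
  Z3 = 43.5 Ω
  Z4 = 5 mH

Step 1 — Angular frequency: ω = 2π·f = 2π·636 = 3996 rad/s.
Step 2 — Component impedances:
  Z1: Z = R = 131 Ω
  Z2: Z = R = 24.3 Ω
  Z3: Z = R = 43.5 Ω
  Z4: Z = jωL = j·3996·0.005 = 0 + j19.98 Ω
Step 3 — Ladder network (open output): work backward from the far end, alternating series and parallel combinations. Z_in = 147.3 + j2.362 Ω = 147.3∠0.9° Ω.

Z = 147.3 + j2.362 Ω = 147.3∠0.9° Ω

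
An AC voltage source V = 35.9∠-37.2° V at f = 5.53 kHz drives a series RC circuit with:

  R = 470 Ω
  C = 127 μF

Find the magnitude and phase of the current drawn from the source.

Step 1 — Angular frequency: ω = 2π·f = 2π·5530 = 3.475e+04 rad/s.
Step 2 — Component impedances:
  R: Z = R = 470 Ω
  C: Z = 1/(jωC) = -j/(ω·C) = 0 - j0.2266 Ω
Step 3 — Series combination: Z_total = R + C = 470 - j0.2266 Ω = 470∠-0.0° Ω.
Step 4 — Source phasor: V = 35.9∠-37.2° V = 28.6 - j21.71 V.
Step 5 — Ohm's law: I = V / Z_total = (28.6 - j21.71) / (470 - j0.2266) = 0.06086 - j0.04615 A.
Step 6 — Convert to polar: |I| = 0.07638 A, ∠I = -37.2°.

I = 0.07638∠-37.2° A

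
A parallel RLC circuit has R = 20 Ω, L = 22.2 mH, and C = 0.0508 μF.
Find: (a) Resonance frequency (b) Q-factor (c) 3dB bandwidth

Step 1 — Resonance: ω₀ = 1/√(LC) = 1/√(0.0222·5.08e-08) = 2.978e+04 rad/s.
Step 2 — f₀ = ω₀/(2π) = 4739 Hz.
Step 3 — Parallel Q: Q = R/(ω₀L) = 20/(2.978e+04·0.0222) = 0.03025.
Step 4 — Bandwidth: Δω = ω₀/Q = 9.843e+05 rad/s; BW = Δω/(2π) = 1.566e+05 Hz.

(a) f₀ = 4739 Hz  (b) Q = 0.03025  (c) BW = 1.566e+05 Hz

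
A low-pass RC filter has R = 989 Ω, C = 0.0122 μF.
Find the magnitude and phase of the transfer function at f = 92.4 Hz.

Step 1 — Angular frequency: ω = 2π·92.4 = 580.6 rad/s.
Step 2 — Transfer function: H(jω) = 1/(1 + jωRC).
Step 3 — Denominator: 1 + jωRC = 1 + j·580.6·989·1.22e-08 = 1 + j0.007005.
Step 4 — H = 1 - j0.007005.
Step 5 — Magnitude: |H| = 1 (-0.0 dB); phase: φ = -0.4°.

|H| = 1 (-0.0 dB), φ = -0.4°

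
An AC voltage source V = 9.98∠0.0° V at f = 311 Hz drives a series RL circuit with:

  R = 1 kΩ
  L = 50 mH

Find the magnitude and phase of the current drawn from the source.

Step 1 — Angular frequency: ω = 2π·f = 2π·311 = 1954 rad/s.
Step 2 — Component impedances:
  R: Z = R = 1000 Ω
  L: Z = jωL = j·1954·0.05 = 0 + j97.7 Ω
Step 3 — Series combination: Z_total = R + L = 1000 + j97.7 Ω = 1005∠5.6° Ω.
Step 4 — Source phasor: V = 9.98∠0.0° V = 9.98 V.
Step 5 — Ohm's law: I = V / Z_total = (9.98) / (1000 + j97.7) = 0.009886 - j0.0009659 A.
Step 6 — Convert to polar: |I| = 0.009933 A, ∠I = -5.6°.

I = 0.009933∠-5.6° A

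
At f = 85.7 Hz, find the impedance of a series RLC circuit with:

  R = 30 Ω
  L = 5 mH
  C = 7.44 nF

Step 1 — Angular frequency: ω = 2π·f = 2π·85.7 = 538.5 rad/s.
Step 2 — Component impedances:
  R: Z = R = 30 Ω
  L: Z = jωL = j·538.5·0.005 = 0 + j2.692 Ω
  C: Z = 1/(jωC) = -j/(ω·C) = 0 - j2.496e+05 Ω
Step 3 — Series combination: Z_total = R + L + C = 30 - j2.496e+05 Ω = 2.496e+05∠-90.0° Ω.

Z = 30 - j2.496e+05 Ω = 2.496e+05∠-90.0° Ω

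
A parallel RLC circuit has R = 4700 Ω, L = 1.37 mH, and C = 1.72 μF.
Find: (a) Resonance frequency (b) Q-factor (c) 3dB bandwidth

Step 1 — Resonance: ω₀ = 1/√(LC) = 1/√(0.00137·1.72e-06) = 2.06e+04 rad/s.
Step 2 — f₀ = ω₀/(2π) = 3279 Hz.
Step 3 — Parallel Q: Q = R/(ω₀L) = 4700/(2.06e+04·0.00137) = 166.5.
Step 4 — Bandwidth: Δω = ω₀/Q = 123.7 rad/s; BW = Δω/(2π) = 19.69 Hz.

(a) f₀ = 3279 Hz  (b) Q = 166.5  (c) BW = 19.69 Hz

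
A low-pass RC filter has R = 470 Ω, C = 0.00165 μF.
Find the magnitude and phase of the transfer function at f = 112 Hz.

Step 1 — Angular frequency: ω = 2π·112 = 703.7 rad/s.
Step 2 — Transfer function: H(jω) = 1/(1 + jωRC).
Step 3 — Denominator: 1 + jωRC = 1 + j·703.7·470·1.65e-09 = 1 + j0.0005457.
Step 4 — H = 1 - j0.0005457.
Step 5 — Magnitude: |H| = 1 (-0.0 dB); phase: φ = -0.0°.

|H| = 1 (-0.0 dB), φ = -0.0°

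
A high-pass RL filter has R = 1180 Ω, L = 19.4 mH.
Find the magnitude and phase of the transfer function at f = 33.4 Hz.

Step 1 — Angular frequency: ω = 2π·33.4 = 209.9 rad/s.
Step 2 — Transfer function: H(jω) = jωL/(R + jωL).
Step 3 — Numerator jωL = j·4.071; denominator R + jωL = 1180 + j4.071.
Step 4 — H = 1.19e-05 + j0.00345.
Step 5 — Magnitude: |H| = 0.00345 (-49.2 dB); phase: φ = 89.8°.

|H| = 0.00345 (-49.2 dB), φ = 89.8°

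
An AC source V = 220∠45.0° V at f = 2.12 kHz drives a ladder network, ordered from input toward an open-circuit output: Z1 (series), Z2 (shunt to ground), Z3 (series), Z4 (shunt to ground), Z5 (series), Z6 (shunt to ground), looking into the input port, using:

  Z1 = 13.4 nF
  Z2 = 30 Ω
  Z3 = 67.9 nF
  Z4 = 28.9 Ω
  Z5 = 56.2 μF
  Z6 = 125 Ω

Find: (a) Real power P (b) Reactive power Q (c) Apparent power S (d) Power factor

Step 1 — Angular frequency: ω = 2π·f = 2π·2120 = 1.332e+04 rad/s.
Step 2 — Component impedances:
  Z1: Z = 1/(jωC) = -j/(ω·C) = 0 - j5602 Ω
  Z2: Z = R = 30 Ω
  Z3: Z = 1/(jωC) = -j/(ω·C) = 0 - j1106 Ω
  Z4: Z = R = 28.9 Ω
  Z5: Z = 1/(jωC) = -j/(ω·C) = 0 - j1.336 Ω
  Z6: Z = R = 125 Ω
Step 3 — Ladder network (open output): work backward from the far end, alternating series and parallel combinations. Z_in = 29.96 - j5603 Ω = 5603∠-89.7° Ω.
Step 4 — Source phasor: V = 220∠45.0° V = 155.6 + j155.6 V.
Step 5 — Current: I = V / Z = -0.02761 + j0.02791 A = 0.03926∠134.7° A.
Step 6 — Complex power: S = V·I* = 0.04618 - j8.638 VA.
Step 7 — Real power: P = Re(S) = 0.04618 W.
Step 8 — Reactive power: Q = Im(S) = -8.638 VAR.
Step 9 — Apparent power: |S| = 8.638 VA.
Step 10 — Power factor: PF = P/|S| = 0.005347 (leading).

(a) P = 0.04618 W  (b) Q = -8.638 VAR  (c) S = 8.638 VA  (d) PF = 0.005347 (leading)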